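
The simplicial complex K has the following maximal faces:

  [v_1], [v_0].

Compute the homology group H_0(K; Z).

Take the total order v_0 < v_1 on the vertex set. Then K (dimension 0) consists of the simplices:

  0-simplices (2): [v_0], [v_1]

so the chain groups are C_0 ≅ Z^2.

Computing H_k = (kernel of ∂_k) / (image of ∂_{k+1}):

  H_0: rank C_0 − rank ∂_1 = 2 − 0 = 2, and there is no ∂_1, so H_0 = Z^2.

(K is a triangulation of a set of 2 points.)

H_0 = Z^2.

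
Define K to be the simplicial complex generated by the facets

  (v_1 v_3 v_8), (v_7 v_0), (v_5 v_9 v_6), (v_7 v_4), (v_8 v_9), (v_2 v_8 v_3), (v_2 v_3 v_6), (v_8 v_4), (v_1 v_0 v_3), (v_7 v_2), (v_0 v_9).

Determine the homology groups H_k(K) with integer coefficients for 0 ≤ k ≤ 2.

H_0 = Z,  H_1 = Z^4,  H_2 = 0.

K has 10 vertices, 18 edges, 5 triangles.
rank ∂_0 = 0, rank ∂_1 = 9 ⇒ b_0 = 10 − 0 − 9 = 1; all invariant factors of ∂_1 are 1 so no torsion. So H_0 = Z.
rank ∂_1 = 9, rank ∂_2 = 5 ⇒ b_1 = 18 − 9 − 5 = 4; all invariant factors of ∂_2 are 1 so no torsion. So H_1 = Z^4.
rank ∂_2 = 5, rank ∂_3 = 0 ⇒ b_2 = 5 − 5 − 0 = 0. So H_2 = 0.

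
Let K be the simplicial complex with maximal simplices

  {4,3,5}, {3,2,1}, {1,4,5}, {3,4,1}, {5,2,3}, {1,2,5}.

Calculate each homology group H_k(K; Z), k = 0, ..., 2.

Take the total order 1 < 2 < 3 < 4 < 5 on the vertex set. Then K (dimension 2) consists of the simplices:

  0-simplices (5): [1], [2], [3], [4], [5]
  1-simplices (9): [1,2], [1,3], [1,4], [1,5], [2,3], [2,5], [3,4], [3,5], [4,5]
  2-simplices (6): [1,2,3], [1,2,5], [1,3,4], [1,4,5], [2,3,5], [3,4,5]

Hence C_0 ≅ Z^5, C_1 ≅ Z^9, C_2 ≅ Z^6.

The boundary map ∂_1: C_1 → C_0 maps an edge to its endpoints' difference, ∂[p,q] = q − p.
The 5×9 boundary matrix has rank 4 and Smith normal form diag(1,1,1,1).

Boundary ∂_2: C_2 → C_1 acts by ∂[p,q,r] = [q,r] − [p,r] + [p,q]. For instance
  ∂[1,3,4] = [3,4] − [1,4] + [1,3],
  ∂[3,4,5] = [4,5] − [3,5] + [3,4].
As a 9×6 matrix over Z this has rank 5, with invariant factors (1,1,1,1,1).

From H_k ≅ ker(∂_k) / im(∂_{k+1}) we obtain:

  H_0: rank C_0 − rank ∂_1 = 5 − 4 = 1, and the invariant factors of ∂_1 are all 1, so H_0 ≅ Z.
  H_1: rank ker ∂_1 − rank ∂_2 = (9 − 4) − 5 = 0, and the invariant factors of ∂_2 are all 1, so H_1 ≅ 0.
  H_2: rank ker ∂_2 − rank ∂_3 = (6 − 5) − 0 = 1, and there is no ∂_3, so H_2 ≅ Z.

As a check, the Euler characteristic is 5 − 9 + 6 = 2, which agrees with 1 − 0 + 1 = 2.

H_0 = Z,  H_1 = 0,  H_2 = Z.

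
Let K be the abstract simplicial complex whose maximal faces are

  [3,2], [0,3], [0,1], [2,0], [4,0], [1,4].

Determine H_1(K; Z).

H_1 = Z^2.

We work with the vertex ordering 0 < 1 < 2 < 3 < 4. The simplices of K, each written with vertices in increasing order, are:

  0-simplices (5): [0], [1], [2], [3], [4]
  1-simplices (6): [0,1], [0,2], [0,3], [0,4], [1,4], [2,3]

giving chain groups C_0 ≅ Z^5, C_1 ≅ Z^6.

The boundary map ∂_1: C_1 → C_0 sends each edge [p,q] (with p < q) to q − p.
This gives a 5×6 integer matrix of rank 4; reducing to Smith normal form yields diagonal entries (1,1,1,1).

Now H_k = ker ∂_k / im ∂_{k+1}, so:

  H_1: rank ker ∂_1 − rank ∂_2 = (6 − 4) − 0 = 2, and there is no ∂_2, so H_1 = Z^2.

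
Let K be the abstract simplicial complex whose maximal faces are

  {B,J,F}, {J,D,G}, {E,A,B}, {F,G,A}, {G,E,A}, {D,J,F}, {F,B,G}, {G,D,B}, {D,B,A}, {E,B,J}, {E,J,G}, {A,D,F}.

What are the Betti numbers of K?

K has 7 vertices, 18 edges, 12 triangles.
rank ∂_0 = 0, rank ∂_1 = 6 ⇒ b_0 = 7 − 0 − 6 = 1; all invariant factors of ∂_1 are 1 so no torsion. So H_0 ≅ Z.
rank ∂_1 = 6, rank ∂_2 = 12 ⇒ b_1 = 18 − 6 − 12 = 0; ∂_2 has invariant factor(s) [2] giving torsion. So H_1 ≅ Z_2.
rank ∂_2 = 12, rank ∂_3 = 0 ⇒ b_2 = 12 − 12 − 0 = 0. So H_2 ≅ 0.

b_0 = 1, b_1 = 0, b_2 = 0.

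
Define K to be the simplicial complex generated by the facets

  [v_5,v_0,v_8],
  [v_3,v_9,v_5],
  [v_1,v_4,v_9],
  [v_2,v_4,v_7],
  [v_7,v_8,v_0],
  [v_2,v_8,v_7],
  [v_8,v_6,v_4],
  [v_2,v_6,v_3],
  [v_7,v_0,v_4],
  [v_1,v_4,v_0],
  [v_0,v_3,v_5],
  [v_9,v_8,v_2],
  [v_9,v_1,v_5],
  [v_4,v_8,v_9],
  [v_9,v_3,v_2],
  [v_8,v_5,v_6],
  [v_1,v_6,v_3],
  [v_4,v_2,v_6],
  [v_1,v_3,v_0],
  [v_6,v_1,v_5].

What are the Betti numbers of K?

b_0 = 1, b_1 = 1, b_2 = 0.

Order the vertices as v_0 < v_1 < v_2 < v_3 < v_4 < v_5 < v_6 < v_7 < v_8 < v_9. Listing each simplex with vertices in this order, K has dimension 2 with simplices:

  0-simplices (10): [v_0], [v_1], [v_2], [v_3], [v_4], [v_5], [v_6], [v_7], [v_8], [v_9]
  1-simplices (30): (30 of them)
  2-simplices (20): (20 of them)

so the chain groups are C_0 ≅ Z^10, C_1 ≅ Z^30, C_2 ≅ Z^20.

The boundary map ∂_1: C_1 → C_0 sends each edge [p,q] (with p < q) to q − p.
The resulting 10×30 matrix has rank 9, and its Smith normal form has invariant factors (1,1,1,1,1,1,1,1,1).

The boundary map ∂_2: C_2 → C_1 maps a triangle to the signed sum of its edges. For instance
  ∂[v_1,v_5,v_9] = [v_5,v_9] − [v_1,v_9] + [v_1,v_5],
  ∂[v_5,v_6,v_8] = [v_6,v_8] − [v_5,v_8] + [v_5,v_6].
The 30×20 boundary matrix has rank 20 and Smith normal form diag(1,1,1,1,1,1,1,1,1,1,1,1,1,1,1,1,1,1,1,2).

Computing H_k = (kernel of ∂_k) / (image of ∂_{k+1}):

  H_0: rank C_0 − rank ∂_1 = 10 − 9 = 1, and the invariant factors of ∂_1 are all 1, so H_0 ≅ Z.
  H_1: rank ker ∂_1 − rank ∂_2 = (30 − 9) − 20 = 1, and ∂_2 has invariant factor 2 > 1, so H_1 ≅ Z ⊕ Z/2Z.
  H_2: rank ker ∂_2 − rank ∂_3 = (20 − 20) − 0 = 0, and there is no ∂_3, so H_2 ≅ 0.

(K is a triangulation of the Klein bottle.)

Hence the Betti numbers are b_0 = 1, b_1 = 1, b_2 = 0.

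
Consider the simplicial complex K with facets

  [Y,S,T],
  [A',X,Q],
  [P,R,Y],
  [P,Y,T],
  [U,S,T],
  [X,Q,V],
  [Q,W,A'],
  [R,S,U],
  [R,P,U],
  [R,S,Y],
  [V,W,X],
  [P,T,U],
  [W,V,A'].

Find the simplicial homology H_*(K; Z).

Fix the vertex order P < Q < R < S < T < U < V < W < X < Y < A' and write every simplex with vertices in increasing order. Then dim K = 2 and the simplices of K are:

  0-simplices (11): [P], [Q], [R], [S], [T], [U], [V], [W], [X], [Y], [A']
  1-simplices (22): [P,R], [P,T], [P,U], [P,Y], [Q,V], [Q,W], [Q,X], [Q,A'], [R,S], [R,U], [R,Y], [S,T], [S,U], [S,Y], [T,U], [T,Y], [V,W], [V,X], [V,A'], [W,X], [W,A'], [X,A']
  2-simplices (13): [P,R,U], [P,R,Y], [P,T,U], [P,T,Y], [Q,V,X], [Q,W,A'], [Q,X,A'], [R,S,U], [R,S,Y], [S,T,U], [S,T,Y], [V,W,X], [V,W,A']

so the chain groups are C_0 ≅ Z^11, C_1 ≅ Z^22, C_2 ≅ Z^13.

Boundary ∂_1: C_1 → C_0 maps an edge to its endpoints' difference, ∂[p,q] = q − p.
The resulting 11×22 matrix has rank 9, and its Smith normal form has invariant factors (1,1,1,1,1,1,1,1,1).

∂_2: C_2 → C_1 acts by ∂[p,q,r] = [q,r] − [p,r] + [p,q]. For instance
  ∂[P,R,Y] = [R,Y] − [P,Y] + [P,R],
  ∂[S,T,Y] = [T,Y] − [S,Y] + [S,T].
As a 22×13 matrix over Z this has rank 12, with invariant factors (1,1,1,1,1,1,1,1,1,1,1,1).

Now H_k = ker ∂_k / im ∂_{k+1}, so:

  H_0: rank C_0 − rank ∂_1 = 11 − 9 = 2, and the invariant factors of ∂_1 are all 1, so H_0 ≅ Z^2.
  H_1: rank ker ∂_1 − rank ∂_2 = (22 − 9) − 12 = 1, and the invariant factors of ∂_2 are all 1, so H_1 ≅ Z.
  H_2: rank ker ∂_2 − rank ∂_3 = (13 − 12) − 0 = 1, and there is no ∂_3, so H_2 ≅ Z.

H_0 = Z^2,  H_1 = Z,  H_2 = Z.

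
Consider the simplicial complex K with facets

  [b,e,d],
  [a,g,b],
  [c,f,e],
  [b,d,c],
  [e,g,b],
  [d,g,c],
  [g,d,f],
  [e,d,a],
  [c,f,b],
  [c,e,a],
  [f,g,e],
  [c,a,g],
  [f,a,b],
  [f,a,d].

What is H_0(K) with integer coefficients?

Take the total order a < b < c < d < e < f < g on the vertex set. Then K (dimension 2) consists of the simplices:

  0-simplices (7): a, b, c, d, e, f, g
  1-simplices (21): ab, ac, ad, ae, af, ag, bc, bd, be, bf, bg, cd, ce, cf, cg, de, df, dg, ef, eg, fg
  2-simplices (14): abf, abg, ace, acg, ade, adf, bcd, bcf, bde, beg, cdg, cef, dfg, efg

so the chain groups are C_0 ≅ Z^7, C_1 ≅ Z^21, C_2 ≅ Z^14.

The boundary map ∂_1: C_1 → C_0 maps an edge to its endpoints' difference, ∂[p,q] = q − p. For instance
  ∂ag = g − a.
This gives a 7×21 integer matrix of rank 6; reducing to Smith normal form yields diagonal entries (1,1,1,1,1,1).

The boundary map ∂_2: C_2 → C_1 acts by ∂[p,q,r] = [q,r] − [p,r] + [p,q]. For instance
  ∂ade = de − ae + ad,
  ∂acg = cg − ag + ac.
This gives a 21×14 integer matrix of rank 13; reducing to Smith normal form yields diagonal entries (1,1,1,1,1,1,1,1,1,1,1,1,1).

Reading off H_k = ker ∂_k / im ∂_{k+1}:

  H_0: rank C_0 − rank ∂_1 = 7 − 6 = 1, and the invariant factors of ∂_1 are all 1, so H_0 = Z.

H_0 = Z.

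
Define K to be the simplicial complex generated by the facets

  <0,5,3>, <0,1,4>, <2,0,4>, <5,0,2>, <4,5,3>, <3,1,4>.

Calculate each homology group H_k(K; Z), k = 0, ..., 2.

Order the vertices as 0 < 1 < 2 < 3 < 4 < 5. Listing each simplex with vertices in this order, K has dimension 2 with simplices:

  0-simplices (6): [0], [1], [2], [3], [4], [5]
  1-simplices (12): [0,1], [0,2], [0,3], [0,4], [0,5], [1,3], [1,4], [2,4], [2,5], [3,4], [3,5], [4,5]
  2-simplices (6): [0,1,4], [0,2,4], [0,2,5], [0,3,5], [1,3,4], [3,4,5]

so the chain groups are C_0 ≅ Z^6, C_1 ≅ Z^12, C_2 ≅ Z^6.

Boundary ∂_1: C_1 → C_0 sends each edge [p,q] (with p < q) to q − p.
The 6×12 boundary matrix has rank 5 and Smith normal form diag(1,1,1,1,1).

∂_2: C_2 → C_1 acts by ∂[p,q,r] = [q,r] − [p,r] + [p,q]. For instance
  ∂[0,2,5] = [2,5] − [0,5] + [0,2],
  ∂[0,3,5] = [3,5] − [0,5] + [0,3].
The 12×6 boundary matrix has rank 6 and Smith normal form diag(1,1,1,1,1,1).

Reading off H_k = ker ∂_k / im ∂_{k+1}:

  H_0: rank C_0 − rank ∂_1 = 6 − 5 = 1, and the invariant factors of ∂_1 are all 1, so H_0 ≅ Z.
  H_1: rank ker ∂_1 − rank ∂_2 = (12 − 5) − 6 = 1, and the invariant factors of ∂_2 are all 1, so H_1 ≅ Z.
  H_2: rank ker ∂_2 − rank ∂_3 = (6 − 6) − 0 = 0, and there is no ∂_3, so H_2 ≅ 0.

H_0 ≅ Z,  H_1 ≅ Z,  H_2 = 0.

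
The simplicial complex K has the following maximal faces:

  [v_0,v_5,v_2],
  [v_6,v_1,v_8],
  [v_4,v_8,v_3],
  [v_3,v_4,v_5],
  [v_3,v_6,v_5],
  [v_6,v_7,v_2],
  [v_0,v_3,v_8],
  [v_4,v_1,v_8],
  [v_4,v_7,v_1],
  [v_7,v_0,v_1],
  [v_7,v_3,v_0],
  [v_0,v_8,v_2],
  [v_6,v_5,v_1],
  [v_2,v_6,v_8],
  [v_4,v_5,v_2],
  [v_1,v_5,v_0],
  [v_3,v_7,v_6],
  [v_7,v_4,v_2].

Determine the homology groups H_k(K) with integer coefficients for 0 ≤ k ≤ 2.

H_0 ≅ Z,  H_1 ≅ Z^2,  H_2 ≅ Z.

Order the vertices as v_0 < v_1 < v_2 < v_3 < v_4 < v_5 < v_6 < v_7 < v_8. Listing each simplex with vertices in this order, K has dimension 2 with simplices:

  0-simplices (9): [v_0], [v_1], [v_2], [v_3], [v_4], [v_5], [v_6], [v_7], [v_8]
  1-simplices (27): (27 of them)
  2-simplices (18): (18 of them)

so the chain groups are C_0 ≅ Z^9, C_1 ≅ Z^27, C_2 ≅ Z^18.

Boundary ∂_1: C_1 → C_0 is given by ∂[p,q] = [q] − [p]. For instance
  ∂[v_4,v_5] = [v_5] − [v_4].
The resulting 9×27 matrix has rank 8, and its Smith normal form has invariant factors (1,1,1,1,1,1,1,1).

Boundary ∂_2: C_2 → C_1 maps a triangle to the signed sum of its edges. For instance
  ∂[v_0,v_3,v_7] = [v_3,v_7] − [v_0,v_7] + [v_0,v_3],
  ∂[v_0,v_2,v_5] = [v_2,v_5] − [v_0,v_5] + [v_0,v_2].
This gives a 27×18 integer matrix of rank 17; reducing to Smith normal form yields diagonal entries (1,1,1,1,1,1,1,1,1,1,1,1,1,1,1,1,1).

Computing H_k = (kernel of ∂_k) / (image of ∂_{k+1}):

  H_0: rank C_0 − rank ∂_1 = 9 − 8 = 1, and the invariant factors of ∂_1 are all 1, so H_0 ≅ Z.
  H_1: rank ker ∂_1 − rank ∂_2 = (27 − 8) − 17 = 2, and the invariant factors of ∂_2 are all 1, so H_1 ≅ Z^2.
  H_2: rank ker ∂_2 − rank ∂_3 = (18 − 17) − 0 = 1, and there is no ∂_3, so H_2 ≅ Z.

As a check, the Euler characteristic is 9 − 27 + 18 = 0, which agrees with 1 − 2 + 1 = 0.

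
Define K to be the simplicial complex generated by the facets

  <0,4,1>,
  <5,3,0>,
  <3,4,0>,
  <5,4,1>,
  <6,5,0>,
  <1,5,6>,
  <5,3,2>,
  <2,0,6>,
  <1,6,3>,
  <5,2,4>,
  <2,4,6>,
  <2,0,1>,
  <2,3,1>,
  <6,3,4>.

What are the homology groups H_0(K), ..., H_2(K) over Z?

K has 7 vertices, 21 edges, 14 triangles.
rank ∂_0 = 0, rank ∂_1 = 6 ⇒ b_0 = 7 − 0 − 6 = 1; all invariant factors of ∂_1 are 1 so no torsion. So H_0 = Z.
rank ∂_1 = 6, rank ∂_2 = 13 ⇒ b_1 = 21 − 6 − 13 = 2; all invariant factors of ∂_2 are 1 so no torsion. So H_1 = Z^2.
rank ∂_2 = 13, rank ∂_3 = 0 ⇒ b_2 = 14 − 13 − 0 = 1. So H_2 = Z.

H_0 = Z,  H_1 = Z^2,  H_2 = Z.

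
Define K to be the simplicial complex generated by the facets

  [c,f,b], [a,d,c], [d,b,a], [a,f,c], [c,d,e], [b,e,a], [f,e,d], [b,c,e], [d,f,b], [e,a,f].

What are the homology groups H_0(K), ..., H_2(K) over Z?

Order the vertices as a < b < c < d < e < f. Listing each simplex with vertices in this order, K has dimension 2 with simplices:

  0-simplices (6): a, b, c, d, e, f
  1-simplices (15): ab, ac, ad, ae, af, bc, bd, be, bf, cd, ce, cf, de, df, ef
  2-simplices (10): abd, abe, acd, acf, aef, bce, bcf, bdf, cde, def

giving chain groups C_0 ≅ Z^6, C_1 ≅ Z^15, C_2 ≅ Z^10.

∂_1: C_1 → C_0 is given by ∂[p,q] = [q] − [p]. For instance
  ∂cd = d − c.
This gives a 6×15 integer matrix of rank 5; reducing to Smith normal form yields diagonal entries (1,1,1,1,1).

∂_2: C_2 → C_1 maps a triangle to the signed sum of its edges. For instance
  ∂def = ef − df + de,
  ∂bdf = df − bf + bd.
As a 15×10 matrix over Z this has rank 10, with invariant factors (1,1,1,1,1,1,1,1,1,2).

Computing H_k = (kernel of ∂_k) / (image of ∂_{k+1}):

  H_0: rank C_0 − rank ∂_1 = 6 − 5 = 1, and the invariant factors of ∂_1 are all 1, so H_0 = Z.
  H_1: rank ker ∂_1 − rank ∂_2 = (15 − 5) − 10 = 0, and ∂_2 has invariant factor 2 > 1, so H_1 = Z/2Z.
  H_2: rank ker ∂_2 − rank ∂_3 = (10 − 10) − 0 = 0, and there is no ∂_3, so H_2 = 0.

As a check, the Euler characteristic is 6 − 15 + 10 = 1, which agrees with 1 − 0 + 0 = 1.

H_0 = Z,  H_1 = Z/2Z,  H_2 = 0.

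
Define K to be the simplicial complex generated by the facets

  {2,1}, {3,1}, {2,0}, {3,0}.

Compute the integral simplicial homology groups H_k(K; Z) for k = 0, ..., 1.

H_0 = Z,  H_1 = Z.

Fix the vertex order 0 < 1 < 2 < 3 and write every simplex with vertices in increasing order. Then dim K = 1 and the simplices of K are:

  0-simplices (4): [0], [1], [2], [3]
  1-simplices (4): [0,2], [0,3], [1,2], [1,3]

Hence C_0 ≅ Z^4, C_1 ≅ Z^4.

∂_1: C_1 → C_0 maps an edge to its endpoints' difference, ∂[p,q] = q − p. For instance
  ∂[1,3] = [3] − [1].
As a 4×4 matrix over Z this has rank 3, with invariant factors (1,1,1).

Computing H_k = (kernel of ∂_k) / (image of ∂_{k+1}):

  H_0: rank C_0 − rank ∂_1 = 4 − 3 = 1, and the invariant factors of ∂_1 are all 1, so H_0 ≅ Z.
  H_1: rank ker ∂_1 − rank ∂_2 = (4 − 3) − 0 = 1, and there is no ∂_2, so H_1 ≅ Z.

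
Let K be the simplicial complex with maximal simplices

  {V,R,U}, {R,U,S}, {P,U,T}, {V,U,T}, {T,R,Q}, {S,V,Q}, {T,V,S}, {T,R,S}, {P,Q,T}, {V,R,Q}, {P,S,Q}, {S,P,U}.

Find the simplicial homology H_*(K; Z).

K has 7 vertices, 18 edges, 12 triangles.
rank ∂_0 = 0, rank ∂_1 = 6 ⇒ b_0 = 7 − 0 − 6 = 1; all invariant factors of ∂_1 are 1 so no torsion. So H_0 ≅ Z.
rank ∂_1 = 6, rank ∂_2 = 12 ⇒ b_1 = 18 − 6 − 12 = 0; ∂_2 has invariant factor(s) [2] giving torsion. So H_1 ≅ Z/2.
rank ∂_2 = 12, rank ∂_3 = 0 ⇒ b_2 = 12 − 12 − 0 = 0. So H_2 ≅ 0.

H_0 = Z,  H_1 = Z/2,  H_2 = 0.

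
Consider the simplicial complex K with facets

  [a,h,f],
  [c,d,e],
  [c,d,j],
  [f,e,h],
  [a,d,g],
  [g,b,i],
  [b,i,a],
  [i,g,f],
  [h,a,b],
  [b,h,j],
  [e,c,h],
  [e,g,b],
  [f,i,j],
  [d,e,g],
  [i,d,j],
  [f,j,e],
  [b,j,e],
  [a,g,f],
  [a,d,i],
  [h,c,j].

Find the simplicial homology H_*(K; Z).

Take the total order a < b < c < d < e < f < g < h < i < j on the vertex set. Then K (dimension 2) consists of the simplices:

  0-simplices (10): a, b, c, d, e, f, g, h, i, j
  1-simplices (30): ab, ad, af, ag, ah, ai, be, bg, bh, bi, bj, cd, ce, ch, cj, de, dg, di, dj, ef, eg, eh, ej, fg, fh, fi, fj, gi, hj, ij
  2-simplices (20): abh, abi, adg, adi, afg, afh, beg, bej, bgi, bhj, cde, cdj, ceh, chj, deg, dij, efh, efj, fgi, fij

giving chain groups C_0 ≅ Z^10, C_1 ≅ Z^30, C_2 ≅ Z^20.

Boundary ∂_1: C_1 → C_0 sends each edge [p,q] (with p < q) to q − p. For instance
  ∂fj = j − f.
The 10×30 boundary matrix has rank 9 and Smith normal form diag(1,1,1,1,1,1,1,1,1).

The boundary map ∂_2: C_2 → C_1 acts by ∂[p,q,r] = [q,r] − [p,r] + [p,q]. For instance
  ∂efj = fj − ej + ef,
  ∂ceh = eh − ch + ce.
The 30×20 boundary matrix has rank 20 and Smith normal form diag(1,1,1,1,1,1,1,1,1,1,1,1,1,1,1,1,1,1,1,2).

From H_k ≅ ker(∂_k) / im(∂_{k+1}) we obtain:

  H_0: rank C_0 − rank ∂_1 = 10 − 9 = 1, and the invariant factors of ∂_1 are all 1, so H_0 ≅ Z.
  H_1: rank ker ∂_1 − rank ∂_2 = (30 − 9) − 20 = 1, and ∂_2 has invariant factor 2 > 1, so H_1 ≅ Z ⊕ Z/2Z.
  H_2: rank ker ∂_2 − rank ∂_3 = (20 − 20) − 0 = 0, and there is no ∂_3, so H_2 ≅ 0.

H_0 = Z,  H_1 = Z ⊕ Z/2Z,  H_2 = 0.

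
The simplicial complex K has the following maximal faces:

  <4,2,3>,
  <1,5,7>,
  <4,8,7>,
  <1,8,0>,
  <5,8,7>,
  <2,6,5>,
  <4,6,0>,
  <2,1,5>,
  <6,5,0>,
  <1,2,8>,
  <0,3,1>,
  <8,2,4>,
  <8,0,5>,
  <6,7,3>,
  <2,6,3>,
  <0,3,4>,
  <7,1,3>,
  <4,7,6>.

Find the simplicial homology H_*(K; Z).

H_0 ≅ Z,  H_1 ≅ Z ⊕ Z_2,  H_2 = 0.

We work with the vertex ordering 0 < 1 < 2 < 3 < 4 < 5 < 6 < 7 < 8. The simplices of K, each written with vertices in increasing order, are:

  0-simplices (9): [0], [1], [2], [3], [4], [5], [6], [7], [8]
  1-simplices (27): (27 of them)
  2-simplices (18): [0,1,3], [0,1,8], [0,3,4], [0,4,6], [0,5,6], [0,5,8], [1,2,5], [1,2,8], [1,3,7], [1,5,7], [2,3,4], [2,3,6], [2,4,8], [2,5,6], [3,6,7], [4,6,7], [4,7,8], [5,7,8]

Hence C_0 ≅ Z^9, C_1 ≅ Z^27, C_2 ≅ Z^18.

The boundary map ∂_1: C_1 → C_0 maps an edge to its endpoints' difference, ∂[p,q] = q − p. For instance
  ∂[0,8] = [8] − [0].
The resulting 9×27 matrix has rank 8, and its Smith normal form has invariant factors (1,1,1,1,1,1,1,1).

The boundary map ∂_2: C_2 → C_1 sends each 2-simplex [p,q,r] to [q,r] − [p,r] + [p,q]. For instance
  ∂[5,7,8] = [7,8] − [5,8] + [5,7],
  ∂[0,1,8] = [1,8] − [0,8] + [0,1].
The 27×18 boundary matrix has rank 18 and Smith normal form diag(1,1,1,1,1,1,1,1,1,1,1,1,1,1,1,1,1,2).

Reading off H_k = ker ∂_k / im ∂_{k+1}:

  H_0: rank C_0 − rank ∂_1 = 9 − 8 = 1, and the invariant factors of ∂_1 are all 1, so H_0 ≅ Z.
  H_1: rank ker ∂_1 − rank ∂_2 = (27 − 8) − 18 = 1, and ∂_2 has invariant factor 2 > 1, so H_1 ≅ Z ⊕ Z_2.
  H_2: rank ker ∂_2 − rank ∂_3 = (18 − 18) − 0 = 0, and there is no ∂_3, so H_2 ≅ 0.

As a check, the Euler characteristic is 9 − 27 + 18 = 0, which agrees with 1 − 1 + 0 = 0.
(K is a triangulation of the Klein bottle.)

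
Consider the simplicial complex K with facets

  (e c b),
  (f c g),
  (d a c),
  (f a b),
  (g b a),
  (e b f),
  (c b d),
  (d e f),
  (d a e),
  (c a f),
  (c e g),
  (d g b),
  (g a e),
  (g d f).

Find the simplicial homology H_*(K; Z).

Order the vertices as a < b < c < d < e < f < g. Listing each simplex with vertices in this order, K has dimension 2 with simplices:

  0-simplices (7): a, b, c, d, e, f, g
  1-simplices (21): ab, ac, ad, ae, af, ag, bc, bd, be, bf, bg, cd, ce, cf, cg, de, df, dg, ef, eg, fg
  2-simplices (14): abf, abg, acd, acf, ade, aeg, bcd, bce, bdg, bef, ceg, cfg, def, dfg

so the chain groups are C_0 ≅ Z^7, C_1 ≅ Z^21, C_2 ≅ Z^14.

∂_1: C_1 → C_0 is given by ∂[p,q] = [q] − [p]. For instance
  ∂dg = g − d.
The 7×21 boundary matrix has rank 6 and Smith normal form diag(1,1,1,1,1,1).

∂_2: C_2 → C_1 maps a triangle to the signed sum of its edges. For instance
  ∂acd = cd − ad + ac,
  ∂bce = ce − be + bc.
This gives a 21×14 integer matrix of rank 13; reducing to Smith normal form yields diagonal entries (1,1,1,1,1,1,1,1,1,1,1,1,1).

Reading off H_k = ker ∂_k / im ∂_{k+1}:

  H_0: rank C_0 − rank ∂_1 = 7 − 6 = 1, and the invariant factors of ∂_1 are all 1, so H_0 = Z.
  H_1: rank ker ∂_1 − rank ∂_2 = (21 − 6) − 13 = 2, and the invariant factors of ∂_2 are all 1, so H_1 = Z^2.
  H_2: rank ker ∂_2 − rank ∂_3 = (14 − 13) − 0 = 1, and there is no ∂_3, so H_2 = Z.

As a check, the Euler characteristic is 7 − 21 + 14 = 0, which agrees with 1 − 2 + 1 = 0.

H_0 ≅ Z,  H_1 ≅ Z^2,  H_2 ≅ Z.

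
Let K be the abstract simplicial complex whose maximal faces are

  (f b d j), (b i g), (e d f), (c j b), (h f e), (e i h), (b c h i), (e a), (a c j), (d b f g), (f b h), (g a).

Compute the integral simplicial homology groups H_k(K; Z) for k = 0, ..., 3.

We work with the vertex ordering a < b < c < d < e < f < g < h < i < j. The simplices of K, each written with vertices in increasing order, are:

  0-simplices (10): a, b, c, d, e, f, g, h, i, j
  1-simplices (26): ac, ae, ag, aj, bc, bd, bf, bg, bh, bi, bj, ch, ci, cj, de, df, dg, dj, ef, eh, ei, fg, fh, fj, gi, hi
  2-simplices (18): acj, bch, bci, bcj, bdf, bdg, bdj, bfg, bfh, bfj, bgi, bhi, chi, def, dfg, dfj, efh, ehi
  3-simplices (3): bchi, bdfg, bdfj

giving chain groups C_0 ≅ Z^10, C_1 ≅ Z^26, C_2 ≅ Z^18, C_3 ≅ Z^3.

The boundary map ∂_1: C_1 → C_0 sends each edge [p,q] (with p < q) to q − p.
The resulting 10×26 matrix has rank 9, and its Smith normal form has invariant factors (1,1,1,1,1,1,1,1,1).

Boundary ∂_2: C_2 → C_1 maps a triangle to the signed sum of its edges. For instance
  ∂bfj = fj − bj + bf,
  ∂bhi = hi − bi + bh.
As a 26×18 matrix over Z this has rank 15, with invariant factors (1,1,1,1,1,1,1,1,1,1,1,1,1,1,1).

Boundary ∂_3: C_3 → C_2 sends each 3-simplex σ to the alternating sum Σ_i (−1)^i (σ with its i-th vertex removed). For instance
  ∂bdfg = dfg − bfg + bdg − bdf,
  ∂bchi = chi − bhi + bci − bch.
The 18×3 boundary matrix has rank 3 and Smith normal form diag(1,1,1).

Reading off H_k = ker ∂_k / im ∂_{k+1}:

  H_0: rank C_0 − rank ∂_1 = 10 − 9 = 1, and the invariant factors of ∂_1 are all 1, so H_0 ≅ Z.
  H_1: rank ker ∂_1 − rank ∂_2 = (26 − 9) − 15 = 2, and the invariant factors of ∂_2 are all 1, so H_1 ≅ Z^2.
  H_2: rank ker ∂_2 − rank ∂_3 = (18 − 15) − 3 = 0, and the invariant factors of ∂_3 are all 1, so H_2 ≅ 0.
  H_3: rank ker ∂_3 − rank ∂_4 = (3 − 3) − 0 = 0, and there is no ∂_4, so H_3 ≅ 0.

As a check, the Euler characteristic is 10 − 26 + 18 − 3 = -1, which agrees with 1 − 2 + 0 − 0 = -1.

H_0 = Z,  H_1 = Z^2,  H_2 = 0,  H_3 = 0.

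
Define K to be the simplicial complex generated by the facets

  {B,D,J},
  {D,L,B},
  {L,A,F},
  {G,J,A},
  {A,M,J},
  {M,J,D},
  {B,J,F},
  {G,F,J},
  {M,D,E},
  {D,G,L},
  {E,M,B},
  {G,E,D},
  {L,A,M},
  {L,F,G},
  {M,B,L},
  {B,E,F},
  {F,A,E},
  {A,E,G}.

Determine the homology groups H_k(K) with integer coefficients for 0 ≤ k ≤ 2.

We work with the vertex ordering A < B < D < E < F < G < J < L < M. The simplices of K, each written with vertices in increasing order, are:

  0-simplices (9): A, B, D, E, F, G, J, L, M
  1-simplices (27): AE, AF, AG, AJ, AL, AM, BD, BE, BF, BJ, BL, BM, DE, DG, DJ, DL, DM, EF, EG, EM, FG, FJ, FL, GJ, GL, JM, LM
  2-simplices (18): AEF, AEG, AFL, AGJ, AJM, ALM, BDJ, BDL, BEF, BEM, BFJ, BLM, DEG, DEM, DGL, DJM, FGJ, FGL

Hence C_0 ≅ Z^9, C_1 ≅ Z^27, C_2 ≅ Z^18.

The boundary map ∂_1: C_1 → C_0 sends each edge [p,q] (with p < q) to q − p.
As a 9×27 matrix over Z this has rank 8, with invariant factors (1,1,1,1,1,1,1,1).

The boundary map ∂_2: C_2 → C_1 sends each 2-simplex [p,q,r] to [q,r] − [p,r] + [p,q]. For instance
  ∂BLM = LM − BM + BL,
  ∂AEG = EG − AG + AE.
This gives a 27×18 integer matrix of rank 18; reducing to Smith normal form yields diagonal entries (1,1,1,1,1,1,1,1,1,1,1,1,1,1,1,1,1,2).

Reading off H_k = ker ∂_k / im ∂_{k+1}:

  H_0: rank C_0 − rank ∂_1 = 9 − 8 = 1, and the invariant factors of ∂_1 are all 1, so H_0 = Z.
  H_1: rank ker ∂_1 − rank ∂_2 = (27 − 8) − 18 = 1, and ∂_2 has invariant factor 2 > 1, so H_1 = Z ⊕ Z/2.
  H_2: rank ker ∂_2 − rank ∂_3 = (18 − 18) − 0 = 0, and there is no ∂_3, so H_2 = 0.

As a check, the Euler characteristic is 9 − 27 + 18 = 0, which agrees with 1 − 1 + 0 = 0.

H_0 ≅ Z,  H_1 ≅ Z ⊕ Z/2,  H_2 = 0.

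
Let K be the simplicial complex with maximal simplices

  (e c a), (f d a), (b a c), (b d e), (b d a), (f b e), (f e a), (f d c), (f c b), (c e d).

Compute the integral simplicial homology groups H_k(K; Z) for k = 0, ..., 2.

We work with the vertex ordering a < b < c < d < e < f. The simplices of K, each written with vertices in increasing order, are:

  0-simplices (6): a, b, c, d, e, f
  1-simplices (15): ab, ac, ad, ae, af, bc, bd, be, bf, cd, ce, cf, de, df, ef
  2-simplices (10): abc, abd, ace, adf, aef, bcf, bde, bef, cde, cdf

giving chain groups C_0 ≅ Z^6, C_1 ≅ Z^15, C_2 ≅ Z^10.

Boundary ∂_1: C_1 → C_0 sends each edge [p,q] (with p < q) to q − p. For instance
  ∂cf = f − c.
This gives a 6×15 integer matrix of rank 5; reducing to Smith normal form yields diagonal entries (1,1,1,1,1).

Boundary ∂_2: C_2 → C_1 maps a triangle to the signed sum of its edges. For instance
  ∂cde = de − ce + cd,
  ∂adf = df − af + ad.
This gives a 15×10 integer matrix of rank 10; reducing to Smith normal form yields diagonal entries (1,1,1,1,1,1,1,1,1,2).

Reading off H_k = ker ∂_k / im ∂_{k+1}:

  H_0: rank C_0 − rank ∂_1 = 6 − 5 = 1, and the invariant factors of ∂_1 are all 1, so H_0 = Z.
  H_1: rank ker ∂_1 − rank ∂_2 = (15 − 5) − 10 = 0, and ∂_2 has invariant factor 2 > 1, so H_1 = Z/2.
  H_2: rank ker ∂_2 − rank ∂_3 = (10 − 10) − 0 = 0, and there is no ∂_3, so H_2 = 0.

(K is a triangulation of the real projective plane RP^2.)

H_0 = Z,  H_1 = Z/2,  H_2 = 0.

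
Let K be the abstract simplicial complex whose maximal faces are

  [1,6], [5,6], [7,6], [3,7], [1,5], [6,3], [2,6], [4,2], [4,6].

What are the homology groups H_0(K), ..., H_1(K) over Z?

K has 7 vertices, 9 edges.
rank ∂_0 = 0, rank ∂_1 = 6 ⇒ b_0 = 7 − 0 − 6 = 1; all invariant factors of ∂_1 are 1 so no torsion. So H_0 = Z.
rank ∂_1 = 6, rank ∂_2 = 0 ⇒ b_1 = 9 − 6 − 0 = 3. So H_1 = Z^3.

H_0 = Z,  H_1 = Z^3.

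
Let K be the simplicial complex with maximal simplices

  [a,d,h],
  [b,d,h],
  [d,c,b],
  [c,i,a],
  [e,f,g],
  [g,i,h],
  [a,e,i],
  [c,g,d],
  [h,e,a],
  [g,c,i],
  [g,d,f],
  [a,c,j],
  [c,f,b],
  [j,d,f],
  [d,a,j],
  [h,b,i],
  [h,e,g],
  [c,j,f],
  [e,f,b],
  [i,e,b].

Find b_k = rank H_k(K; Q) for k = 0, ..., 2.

b_0 = 1, b_1 = 1, b_2 = 0.

Order the vertices as a < b < c < d < e < f < g < h < i < j. Listing each simplex with vertices in this order, K has dimension 2 with simplices:

  0-simplices (10): a, b, c, d, e, f, g, h, i, j
  1-simplices (30): ac, ad, ae, ah, ai, aj, bc, bd, be, bf, bh, bi, cd, cf, cg, ci, cj, df, dg, dh, dj, ef, eg, eh, ei, fg, fj, gh, gi, hi
  2-simplices (20): aci, acj, adh, adj, aeh, aei, bcd, bcf, bdh, bef, bei, bhi, cdg, cfj, cgi, dfg, dfj, efg, egh, ghi

giving chain groups C_0 ≅ Z^10, C_1 ≅ Z^30, C_2 ≅ Z^20.

∂_1: C_1 → C_0 sends each edge [p,q] (with p < q) to q − p.
This gives a 10×30 integer matrix of rank 9; reducing to Smith normal form yields diagonal entries (1,1,1,1,1,1,1,1,1).

∂_2: C_2 → C_1 acts by ∂[p,q,r] = [q,r] − [p,r] + [p,q]. For instance
  ∂bhi = hi − bi + bh,
  ∂acj = cj − aj + ac.
The resulting 30×20 matrix has rank 20, and its Smith normal form has invariant factors (1,1,1,1,1,1,1,1,1,1,1,1,1,1,1,1,1,1,1,2).

Reading off H_k = ker ∂_k / im ∂_{k+1}:

  H_0: rank C_0 − rank ∂_1 = 10 − 9 = 1, and the invariant factors of ∂_1 are all 1, so H_0 ≅ Z.
  H_1: rank ker ∂_1 − rank ∂_2 = (30 − 9) − 20 = 1, and ∂_2 has invariant factor 2 > 1, so H_1 ≅ Z × Z/2.
  H_2: rank ker ∂_2 − rank ∂_3 = (20 − 20) − 0 = 0, and there is no ∂_3, so H_2 ≅ 0.

Hence the Betti numbers are b_0 = 1, b_1 = 1, b_2 = 0.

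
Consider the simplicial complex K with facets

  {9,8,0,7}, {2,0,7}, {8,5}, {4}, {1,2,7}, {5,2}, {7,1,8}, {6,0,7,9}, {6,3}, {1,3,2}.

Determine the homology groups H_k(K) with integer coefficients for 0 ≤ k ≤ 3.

K has 10 vertices, 19 edges, 11 triangles, 2 3-simplices.
rank ∂_0 = 0, rank ∂_1 = 8 ⇒ b_0 = 10 − 0 − 8 = 2; all invariant factors of ∂_1 are 1 so no torsion. So H_0 ≅ Z^2.
rank ∂_1 = 8, rank ∂_2 = 9 ⇒ b_1 = 19 − 8 − 9 = 2; all invariant factors of ∂_2 are 1 so no torsion. So H_1 ≅ Z^2.
rank ∂_2 = 9, rank ∂_3 = 2 ⇒ b_2 = 11 − 9 − 2 = 0; all invariant factors of ∂_3 are 1 so no torsion. So H_2 ≅ 0.
rank ∂_3 = 2, rank ∂_4 = 0 ⇒ b_3 = 2 − 2 − 0 = 0. So H_3 ≅ 0.

H_0 = Z^2,  H_1 = Z^2,  H_2 = 0,  H_3 = 0.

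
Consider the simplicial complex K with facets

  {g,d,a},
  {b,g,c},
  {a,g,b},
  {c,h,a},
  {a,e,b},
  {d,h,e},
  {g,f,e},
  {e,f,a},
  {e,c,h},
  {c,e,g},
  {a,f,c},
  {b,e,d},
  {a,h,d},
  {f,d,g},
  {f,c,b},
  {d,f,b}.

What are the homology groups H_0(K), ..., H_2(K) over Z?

We work with the vertex ordering a < b < c < d < e < f < g < h. The simplices of K, each written with vertices in increasing order, are:

  0-simplices (8): a, b, c, d, e, f, g, h
  1-simplices (24): ab, ac, ad, ae, af, ag, ah, bc, bd, be, bf, bg, ce, cf, cg, ch, de, df, dg, dh, ef, eg, eh, fg
  2-simplices (16): abe, abg, acf, ach, adg, adh, aef, bcf, bcg, bde, bdf, ceg, ceh, deh, dfg, efg

Hence C_0 ≅ Z^8, C_1 ≅ Z^24, C_2 ≅ Z^16.

Boundary ∂_1: C_1 → C_0 maps an edge to its endpoints' difference, ∂[p,q] = q − p.
The resulting 8×24 matrix has rank 7, and its Smith normal form has invariant factors (1,1,1,1,1,1,1).

∂_2: C_2 → C_1 acts by ∂[p,q,r] = [q,r] − [p,r] + [p,q]. For instance
  ∂abe = be − ae + ab,
  ∂dfg = fg − dg + df.
The resulting 24×16 matrix has rank 15, and its Smith normal form has invariant factors (1,1,1,1,1,1,1,1,1,1,1,1,1,1,1).

Now H_k = ker ∂_k / im ∂_{k+1}, so:

  H_0: rank C_0 − rank ∂_1 = 8 − 7 = 1, and the invariant factors of ∂_1 are all 1, so H_0 = Z.
  H_1: rank ker ∂_1 − rank ∂_2 = (24 − 7) − 15 = 2, and the invariant factors of ∂_2 are all 1, so H_1 = Z^2.
  H_2: rank ker ∂_2 − rank ∂_3 = (16 − 15) − 0 = 1, and there is no ∂_3, so H_2 = Z.

(K is a triangulation of the torus T^2.)

H_0 = Z,  H_1 = Z^2,  H_2 = Z.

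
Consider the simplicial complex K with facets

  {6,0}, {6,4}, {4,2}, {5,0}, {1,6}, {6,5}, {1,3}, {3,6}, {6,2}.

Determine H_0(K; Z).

K has 7 vertices, 9 edges.
rank ∂_0 = 0, rank ∂_1 = 6 ⇒ b_0 = 7 − 0 − 6 = 1; all invariant factors of ∂_1 are 1 so no torsion. So H_0 ≅ Z.

H_0 = Z.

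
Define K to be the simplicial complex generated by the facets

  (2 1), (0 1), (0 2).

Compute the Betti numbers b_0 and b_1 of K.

b_0 = 1, b_1 = 1.

Take the total order 0 < 1 < 2 on the vertex set. Then K (dimension 1) consists of the simplices:

  0-simplices (3): [0], [1], [2]
  1-simplices (3): [0,1], [0,2], [1,2]

giving chain groups C_0 ≅ Z^3, C_1 ≅ Z^3.

∂_1: C_1 → C_0 maps an edge to its endpoints' difference, ∂[p,q] = q − p.
The 3×3 boundary matrix has rank 2 and Smith normal form diag(1,1).

Computing H_k = (kernel of ∂_k) / (image of ∂_{k+1}):

  H_0: rank C_0 − rank ∂_1 = 3 − 2 = 1, and the invariant factors of ∂_1 are all 1, so H_0 ≅ Z.
  H_1: rank ker ∂_1 − rank ∂_2 = (3 − 2) − 0 = 1, and there is no ∂_2, so H_1 ≅ Z.

Hence the Betti numbers are b_0 = 1, b_1 = 1.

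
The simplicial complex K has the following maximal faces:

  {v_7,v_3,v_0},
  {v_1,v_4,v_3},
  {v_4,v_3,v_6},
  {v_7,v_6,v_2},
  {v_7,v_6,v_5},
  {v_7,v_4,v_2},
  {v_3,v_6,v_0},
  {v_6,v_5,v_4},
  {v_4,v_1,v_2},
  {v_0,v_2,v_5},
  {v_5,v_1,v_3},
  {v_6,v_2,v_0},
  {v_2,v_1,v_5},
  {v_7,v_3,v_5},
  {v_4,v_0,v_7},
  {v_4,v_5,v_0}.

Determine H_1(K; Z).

H_1 = Z^2.

Take the total order v_0 < v_1 < v_2 < v_3 < v_4 < v_5 < v_6 < v_7 on the vertex set. Then K (dimension 2) consists of the simplices:

  0-simplices (8): [v_0], [v_1], [v_2], [v_3], [v_4], [v_5], [v_6], [v_7]
  1-simplices (24): (24 of them)
  2-simplices (16): (16 of them)

giving chain groups C_0 ≅ Z^8, C_1 ≅ Z^24, C_2 ≅ Z^16.

Boundary ∂_1: C_1 → C_0 is given by ∂[p,q] = [q] − [p].
The resulting 8×24 matrix has rank 7, and its Smith normal form has invariant factors (1,1,1,1,1,1,1).

∂_2: C_2 → C_1 maps a triangle to the signed sum of its edges. For instance
  ∂[v_2,v_6,v_7] = [v_6,v_7] − [v_2,v_7] + [v_2,v_6],
  ∂[v_2,v_4,v_7] = [v_4,v_7] − [v_2,v_7] + [v_2,v_4].
The 24×16 boundary matrix has rank 15 and Smith normal form diag(1,1,1,1,1,1,1,1,1,1,1,1,1,1,1).

From H_k ≅ ker(∂_k) / im(∂_{k+1}) we obtain:

  H_1: rank ker ∂_1 − rank ∂_2 = (24 − 7) − 15 = 2, and the invariant factors of ∂_2 are all 1, so H_1 = Z^2.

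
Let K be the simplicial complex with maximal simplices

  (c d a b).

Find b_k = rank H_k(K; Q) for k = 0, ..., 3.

b_0 = 1, b_1 = 0, b_2 = 0, b_3 = 0.

Take the total order a < b < c < d on the vertex set. Then K (dimension 3) consists of the simplices:

  0-simplices (4): a, b, c, d
  1-simplices (6): ab, ac, ad, bc, bd, cd
  2-simplices (4): abc, abd, acd, bcd
  3-simplices (1): abcd

so the chain groups are C_0 ≅ Z^4, C_1 ≅ Z^6, C_2 ≅ Z^4, C_3 ≅ Z^1.

∂_1: C_1 → C_0 maps an edge to its endpoints' difference, ∂[p,q] = q − p. For instance
  ∂bd = d − b.
The resulting 4×6 matrix has rank 3, and its Smith normal form has invariant factors (1,1,1).

Boundary ∂_2: C_2 → C_1 sends each 2-simplex [p,q,r] to [q,r] − [p,r] + [p,q]. For instance
  ∂abd = bd − ad + ab,
  ∂bcd = cd − bd + bc.
The 6×4 boundary matrix has rank 3 and Smith normal form diag(1,1,1).

Boundary ∂_3: C_3 → C_2 sends each 3-simplex σ to the alternating sum Σ_i (−1)^i (σ with its i-th vertex removed). For instance
  ∂abcd = bcd − acd + abd − abc.
The 4×1 boundary matrix has rank 1 and Smith normal form diag(1).

Reading off H_k = ker ∂_k / im ∂_{k+1}:

  H_0: rank C_0 − rank ∂_1 = 4 − 3 = 1, and the invariant factors of ∂_1 are all 1, so H_0 = Z.
  H_1: rank ker ∂_1 − rank ∂_2 = (6 − 3) − 3 = 0, and the invariant factors of ∂_2 are all 1, so H_1 = 0.
  H_2: rank ker ∂_2 − rank ∂_3 = (4 − 3) − 1 = 0, and the invariant factors of ∂_3 are all 1, so H_2 = 0.
  H_3: rank ker ∂_3 − rank ∂_4 = (1 − 1) − 0 = 0, and there is no ∂_4, so H_3 = 0.

Hence the Betti numbers are b_0 = 1, b_1 = 0, b_2 = 0, b_3 = 0.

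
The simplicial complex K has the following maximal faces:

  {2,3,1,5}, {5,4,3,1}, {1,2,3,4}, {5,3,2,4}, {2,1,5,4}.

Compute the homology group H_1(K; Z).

H_1 ≅ 0.

Order the vertices as 1 < 2 < 3 < 4 < 5. Listing each simplex with vertices in this order, K has dimension 3 with simplices:

  0-simplices (5): [1], [2], [3], [4], [5]
  1-simplices (10): [1,2], [1,3], [1,4], [1,5], [2,3], [2,4], [2,5], [3,4], [3,5], [4,5]
  2-simplices (10): [1,2,3], [1,2,4], [1,2,5], [1,3,4], [1,3,5], [1,4,5], [2,3,4], [2,3,5], [2,4,5], [3,4,5]
  3-simplices (5): [1,2,3,4], [1,2,3,5], [1,2,4,5], [1,3,4,5], [2,3,4,5]

Hence C_0 ≅ Z^5, C_1 ≅ Z^10, C_2 ≅ Z^10, C_3 ≅ Z^5.

Boundary ∂_1: C_1 → C_0 maps an edge to its endpoints' difference, ∂[p,q] = q − p. For instance
  ∂[3,5] = [5] − [3].
The resulting 5×10 matrix has rank 4, and its Smith normal form has invariant factors (1,1,1,1).

Boundary ∂_2: C_2 → C_1 sends each 2-simplex [p,q,r] to [q,r] − [p,r] + [p,q]. For instance
  ∂[2,3,5] = [3,5] − [2,5] + [2,3],
  ∂[1,3,4] = [3,4] − [1,4] + [1,3].
The 10×10 boundary matrix has rank 6 and Smith normal form diag(1,1,1,1,1,1).

Boundary ∂_3: C_3 → C_2 sends each 3-simplex σ to the alternating sum Σ_i (−1)^i (σ with its i-th vertex removed). For instance
  ∂[1,2,3,5] = [2,3,5] − [1,3,5] + [1,2,5] − [1,2,3],
  ∂[2,3,4,5] = [3,4,5] − [2,4,5] + [2,3,5] − [2,3,4].
This gives a 10×5 integer matrix of rank 4; reducing to Smith normal form yields diagonal entries (1,1,1,1).

Reading off H_k = ker ∂_k / im ∂_{k+1}:

  H_1: rank ker ∂_1 − rank ∂_2 = (10 − 4) − 6 = 0, and the invariant factors of ∂_2 are all 1, so H_1 ≅ 0.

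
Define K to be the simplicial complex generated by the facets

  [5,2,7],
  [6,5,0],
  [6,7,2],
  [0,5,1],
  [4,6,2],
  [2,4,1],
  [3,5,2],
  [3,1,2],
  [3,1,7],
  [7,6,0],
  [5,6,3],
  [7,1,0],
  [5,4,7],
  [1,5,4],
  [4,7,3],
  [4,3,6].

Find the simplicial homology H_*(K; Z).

H_0 ≅ Z,  H_1 ≅ Z^2,  H_2 ≅ Z.

We work with the vertex ordering 0 < 1 < 2 < 3 < 4 < 5 < 6 < 7. The simplices of K, each written with vertices in increasing order, are:

  0-simplices (8): [0], [1], [2], [3], [4], [5], [6], [7]
  1-simplices (24): (24 of them)
  2-simplices (16): [0,1,5], [0,1,7], [0,5,6], [0,6,7], [1,2,3], [1,2,4], [1,3,7], [1,4,5], [2,3,5], [2,4,6], [2,5,7], [2,6,7], [3,4,6], [3,4,7], [3,5,6], [4,5,7]

giving chain groups C_0 ≅ Z^8, C_1 ≅ Z^24, C_2 ≅ Z^16.

∂_1: C_1 → C_0 sends each edge [p,q] (with p < q) to q − p.
As a 8×24 matrix over Z this has rank 7, with invariant factors (1,1,1,1,1,1,1).

Boundary ∂_2: C_2 → C_1 maps a triangle to the signed sum of its edges. For instance
  ∂[2,4,6] = [4,6] − [2,6] + [2,4],
  ∂[3,5,6] = [5,6] − [3,6] + [3,5].
This gives a 24×16 integer matrix of rank 15; reducing to Smith normal form yields diagonal entries (1,1,1,1,1,1,1,1,1,1,1,1,1,1,1).

Computing H_k = (kernel of ∂_k) / (image of ∂_{k+1}):

  H_0: rank C_0 − rank ∂_1 = 8 − 7 = 1, and the invariant factors of ∂_1 are all 1, so H_0 ≅ Z.
  H_1: rank ker ∂_1 − rank ∂_2 = (24 − 7) − 15 = 2, and the invariant factors of ∂_2 are all 1, so H_1 ≅ Z^2.
  H_2: rank ker ∂_2 − rank ∂_3 = (16 − 15) − 0 = 1, and there is no ∂_3, so H_2 ≅ Z.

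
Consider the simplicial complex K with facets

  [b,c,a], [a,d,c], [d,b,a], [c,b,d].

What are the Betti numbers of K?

We work with the vertex ordering a < b < c < d. The simplices of K, each written with vertices in increasing order, are:

  0-simplices (4): a, b, c, d
  1-simplices (6): ab, ac, ad, bc, bd, cd
  2-simplices (4): abc, abd, acd, bcd

Hence C_0 ≅ Z^4, C_1 ≅ Z^6, C_2 ≅ Z^4.

Boundary ∂_1: C_1 → C_0 is given by ∂[p,q] = [q] − [p].
As a 4×6 matrix over Z this has rank 3, with invariant factors (1,1,1).

∂_2: C_2 → C_1 sends each 2-simplex [p,q,r] to [q,r] − [p,r] + [p,q]. For instance
  ∂abd = bd − ad + ab,
  ∂acd = cd − ad + ac.
The 6×4 boundary matrix has rank 3 and Smith normal form diag(1,1,1).

From H_k ≅ ker(∂_k) / im(∂_{k+1}) we obtain:

  H_0: rank C_0 − rank ∂_1 = 4 − 3 = 1, and the invariant factors of ∂_1 are all 1, so H_0 = Z.
  H_1: rank ker ∂_1 − rank ∂_2 = (6 − 3) − 3 = 0, and the invariant factors of ∂_2 are all 1, so H_1 = 0.
  H_2: rank ker ∂_2 − rank ∂_3 = (4 − 3) − 0 = 1, and there is no ∂_3, so H_2 = Z.

(K is a triangulation of the 2-sphere S^2.)

Hence the Betti numbers are b_0 = 1, b_1 = 0, b_2 = 1.

b_0 = 1, b_1 = 0, b_2 = 1.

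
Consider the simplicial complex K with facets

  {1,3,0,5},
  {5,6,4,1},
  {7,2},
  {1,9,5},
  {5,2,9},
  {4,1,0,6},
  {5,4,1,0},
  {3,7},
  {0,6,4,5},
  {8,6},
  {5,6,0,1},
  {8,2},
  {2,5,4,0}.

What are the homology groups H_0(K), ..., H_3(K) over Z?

H_0 = Z,  H_1 = Z^2,  H_2 = 0,  H_3 = Z.

Order the vertices as 0 < 1 < 2 < 3 < 4 < 5 < 6 < 7 < 8 < 9. Listing each simplex with vertices in this order, K has dimension 3 with simplices:

  0-simplices (10): [0], [1], [2], [3], [4], [5], [6], [7], [8], [9]
  1-simplices (23): [0,1], [0,2], [0,3], [0,4], [0,5], [0,6], [1,3], [1,4], [1,5], [1,6], [1,9], [2,4], [2,5], [2,7], [2,8], [2,9], [3,5], [3,7], [4,5], [4,6], [5,6], [5,9], [6,8]
  2-simplices (18): [0,1,3], [0,1,4], [0,1,5], [0,1,6], [0,2,4], [0,2,5], [0,3,5], [0,4,5], [0,4,6], [0,5,6], [1,3,5], [1,4,5], [1,4,6], [1,5,6], [1,5,9], [2,4,5], [2,5,9], [4,5,6]
  3-simplices (7): [0,1,3,5], [0,1,4,5], [0,1,4,6], [0,1,5,6], [0,2,4,5], [0,4,5,6], [1,4,5,6]

Hence C_0 ≅ Z^10, C_1 ≅ Z^23, C_2 ≅ Z^18, C_3 ≅ Z^7.

The boundary map ∂_1: C_1 → C_0 is given by ∂[p,q] = [q] − [p].
The 10×23 boundary matrix has rank 9 and Smith normal form diag(1,1,1,1,1,1,1,1,1).

The boundary map ∂_2: C_2 → C_1 acts by ∂[p,q,r] = [q,r] − [p,r] + [p,q]. For instance
  ∂[0,4,5] = [4,5] − [0,5] + [0,4],
  ∂[0,4,6] = [4,6] − [0,6] + [0,4].
The resulting 23×18 matrix has rank 12, and its Smith normal form has invariant factors (1,1,1,1,1,1,1,1,1,1,1,1).

The boundary map ∂_3: C_3 → C_2 sends each 3-simplex σ to the alternating sum Σ_i (−1)^i (σ with its i-th vertex removed). For instance
  ∂[1,4,5,6] = [4,5,6] − [1,5,6] + [1,4,6] − [1,4,5],
  ∂[0,1,3,5] = [1,3,5] − [0,3,5] + [0,1,5] − [0,1,3].
This gives a 18×7 integer matrix of rank 6; reducing to Smith normal form yields diagonal entries (1,1,1,1,1,1).

From H_k ≅ ker(∂_k) / im(∂_{k+1}) we obtain:

  H_0: rank C_0 − rank ∂_1 = 10 − 9 = 1, and the invariant factors of ∂_1 are all 1, so H_0 ≅ Z.
  H_1: rank ker ∂_1 − rank ∂_2 = (23 − 9) − 12 = 2, and the invariant factors of ∂_2 are all 1, so H_1 ≅ Z^2.
  H_2: rank ker ∂_2 − rank ∂_3 = (18 − 12) − 6 = 0, and the invariant factors of ∂_3 are all 1, so H_2 ≅ 0.
  H_3: rank ker ∂_3 − rank ∂_4 = (7 − 6) − 0 = 1, and there is no ∂_4, so H_3 ≅ Z.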